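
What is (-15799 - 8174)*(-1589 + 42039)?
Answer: -969707850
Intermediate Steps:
(-15799 - 8174)*(-1589 + 42039) = -23973*40450 = -969707850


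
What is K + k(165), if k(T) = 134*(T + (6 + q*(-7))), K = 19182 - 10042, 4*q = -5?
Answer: 66453/2 ≈ 33227.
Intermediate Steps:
q = -5/4 (q = (1/4)*(-5) = -5/4 ≈ -1.2500)
K = 9140
k(T) = 3953/2 + 134*T (k(T) = 134*(T + (6 - 5/4*(-7))) = 134*(T + (6 + 35/4)) = 134*(T + 59/4) = 134*(59/4 + T) = 3953/2 + 134*T)
K + k(165) = 9140 + (3953/2 + 134*165) = 9140 + (3953/2 + 22110) = 9140 + 48173/2 = 66453/2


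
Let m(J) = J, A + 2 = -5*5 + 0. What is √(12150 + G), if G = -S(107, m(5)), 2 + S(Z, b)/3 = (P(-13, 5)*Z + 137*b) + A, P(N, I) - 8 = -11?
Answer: √11145 ≈ 105.57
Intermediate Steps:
P(N, I) = -3 (P(N, I) = 8 - 11 = -3)
A = -27 (A = -2 + (-5*5 + 0) = -2 + (-25 + 0) = -2 - 25 = -27)
S(Z, b) = -87 - 9*Z + 411*b (S(Z, b) = -6 + 3*((-3*Z + 137*b) - 27) = -6 + 3*(-27 - 3*Z + 137*b) = -6 + (-81 - 9*Z + 411*b) = -87 - 9*Z + 411*b)
G = -1005 (G = -(-87 - 9*107 + 411*5) = -(-87 - 963 + 2055) = -1*1005 = -1005)
√(12150 + G) = √(12150 - 1005) = √11145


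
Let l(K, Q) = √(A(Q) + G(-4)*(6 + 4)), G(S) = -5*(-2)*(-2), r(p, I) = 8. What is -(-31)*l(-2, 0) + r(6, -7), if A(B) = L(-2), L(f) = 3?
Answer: 8 + 31*I*√197 ≈ 8.0 + 435.11*I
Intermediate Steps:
A(B) = 3
G(S) = -20 (G(S) = 10*(-2) = -20)
l(K, Q) = I*√197 (l(K, Q) = √(3 - 20*(6 + 4)) = √(3 - 20*10) = √(3 - 200) = √(-197) = I*√197)
-(-31)*l(-2, 0) + r(6, -7) = -(-31)*I*√197 + 8 = 31*I*√197 + 8 = 8 + 31*I*√197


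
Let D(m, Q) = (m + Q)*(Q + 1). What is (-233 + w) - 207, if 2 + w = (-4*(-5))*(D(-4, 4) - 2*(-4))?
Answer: -282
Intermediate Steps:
D(m, Q) = (1 + Q)*(Q + m) (D(m, Q) = (Q + m)*(1 + Q) = (1 + Q)*(Q + m))
w = 158 (w = -2 + (-4*(-5))*((4 - 4 + 4² + 4*(-4)) - 2*(-4)) = -2 + 20*((4 - 4 + 16 - 16) + 8) = -2 + 20*(0 + 8) = -2 + 20*8 = -2 + 160 = 158)
(-233 + w) - 207 = (-233 + 158) - 207 = -75 - 207 = -282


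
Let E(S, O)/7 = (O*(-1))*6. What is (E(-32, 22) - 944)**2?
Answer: 3489424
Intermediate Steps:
E(S, O) = -42*O (E(S, O) = 7*((O*(-1))*6) = 7*(-O*6) = 7*(-6*O) = -42*O)
(E(-32, 22) - 944)**2 = (-42*22 - 944)**2 = (-924 - 944)**2 = (-1868)**2 = 3489424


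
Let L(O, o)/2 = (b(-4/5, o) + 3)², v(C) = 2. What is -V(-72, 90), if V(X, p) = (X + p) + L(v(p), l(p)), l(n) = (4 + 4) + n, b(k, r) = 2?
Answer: -68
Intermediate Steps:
l(n) = 8 + n
L(O, o) = 50 (L(O, o) = 2*(2 + 3)² = 2*5² = 2*25 = 50)
V(X, p) = 50 + X + p (V(X, p) = (X + p) + 50 = 50 + X + p)
-V(-72, 90) = -(50 - 72 + 90) = -1*68 = -68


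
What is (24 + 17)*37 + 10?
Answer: 1527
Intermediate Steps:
(24 + 17)*37 + 10 = 41*37 + 10 = 1517 + 10 = 1527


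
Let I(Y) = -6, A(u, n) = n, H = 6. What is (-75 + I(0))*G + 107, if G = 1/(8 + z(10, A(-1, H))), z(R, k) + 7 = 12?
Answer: 1310/13 ≈ 100.77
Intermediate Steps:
z(R, k) = 5 (z(R, k) = -7 + 12 = 5)
G = 1/13 (G = 1/(8 + 5) = 1/13 ≈ 0.076923)
(-75 + I(0))*G + 107 = (-75 - 6)*(1/13) + 107 = -81*1/13 + 107 = -81/13 + 107 = 1310/13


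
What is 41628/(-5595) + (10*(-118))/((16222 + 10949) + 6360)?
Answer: -467476856/62535315 ≈ -7.4754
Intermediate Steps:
41628/(-5595) + (10*(-118))/((16222 + 10949) + 6360) = 41628*(-1/5595) - 1180/(27171 + 6360) = -13876/1865 - 1180/33531 = -467476856/62535315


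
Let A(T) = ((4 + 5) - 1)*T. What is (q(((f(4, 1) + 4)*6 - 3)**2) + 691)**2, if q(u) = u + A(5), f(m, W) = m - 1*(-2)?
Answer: 15840400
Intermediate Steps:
f(m, W) = 2 + m (f(m, W) = m + 2 = 2 + m)
A(T) = 8*T (A(T) = (9 - 1)*T = 8*T)
q(u) = 40 + u (q(u) = u + 8*5 = u + 40 = 40 + u)
(q(((f(4, 1) + 4)*6 - 3)**2) + 691)**2 = ((40 + (((2 + 4) + 4)*6 - 3)**2) + 691)**2 = ((40 + ((6 + 4)*6 - 3)**2) + 691)**2 = ((40 + (10*6 - 3)**2) + 691)**2 = ((40 + (60 - 3)**2) + 691)**2 = ((40 + 57**2) + 691)**2 = ((40 + 3249) + 691)**2 = (3289 + 691)**2 = 3980**2 = 15840400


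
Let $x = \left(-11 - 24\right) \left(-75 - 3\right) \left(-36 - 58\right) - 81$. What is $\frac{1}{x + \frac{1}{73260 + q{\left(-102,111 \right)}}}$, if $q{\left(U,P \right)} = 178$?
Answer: $- \frac{73438}{18851608037} \approx -3.8956 \cdot 10^{-6}$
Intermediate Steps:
$x = -256701$ ($x = \left(-11 - 24\right) \left(\left(-78\right) \left(-94\right)\right) - 81 = \left(-35\right) 7332 - 81 = -256620 - 81 = -256701$)
$\frac{1}{x + \frac{1}{73260 + q{\left(-102,111 \right)}}} = \frac{1}{-256701 + \frac{1}{73260 + 178}} = \frac{1}{-256701 + \frac{1}{73438}} = \frac{1}{- \frac{18851608037}{73438}} = - \frac{73438}{18851608037}$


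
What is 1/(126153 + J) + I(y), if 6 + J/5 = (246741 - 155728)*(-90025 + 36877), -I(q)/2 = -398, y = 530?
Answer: 19251792123611/24185668497 ≈ 796.00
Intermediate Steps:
I(q) = 796 (I(q) = -2*(-398) = 796)
J = -24185794650 (J = -30 + 5*((246741 - 155728)*(-90025 + 36877)) = -30 + 5*(91013*(-53148)) = -30 + 5*(-4837158924) = -30 - 24185794620 = -24185794650)
1/(126153 + J) + I(y) = 1/(126153 - 24185794650) + 796 = 1/(-24185668497) + 796 = -1/24185668497 + 796 = 19251792123611/24185668497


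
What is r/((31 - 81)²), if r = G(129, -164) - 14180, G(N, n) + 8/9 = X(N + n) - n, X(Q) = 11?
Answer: -126053/22500 ≈ -5.6024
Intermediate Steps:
G(N, n) = 91/9 - n (G(N, n) = -8/9 + (11 - n) = 91/9 - n)
r = -126053/9 (r = (91/9 - 1*(-164)) - 14180 = (91/9 + 164) - 14180 = 1567/9 - 14180 = -126053/9 ≈ -14006.)
r/((31 - 81)²) = -126053/(9*(31 - 81)²) = -126053/(9*((-50)²)) = -126053/9/2500 = -126053/9*1/2500 = -126053/22500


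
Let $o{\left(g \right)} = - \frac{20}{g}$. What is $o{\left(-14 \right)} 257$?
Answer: $\frac{2570}{7} \approx 367.14$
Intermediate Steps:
$o{\left(-14 \right)} 257 = - \frac{20}{-14} \cdot 257 = \left(-20\right) \left(- \frac{1}{14}\right) 257 = \frac{10}{7} \cdot 257 = \frac{2570}{7}$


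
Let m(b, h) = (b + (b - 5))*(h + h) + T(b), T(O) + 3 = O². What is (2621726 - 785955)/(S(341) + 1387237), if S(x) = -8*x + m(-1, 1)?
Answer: 1835771/1384493 ≈ 1.3260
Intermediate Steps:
T(O) = -3 + O²
m(b, h) = -3 + b² + 2*h*(-5 + 2*b) (m(b, h) = (b + (b - 5))*(h + h) + (-3 + b²) = (b + (-5 + b))*(2*h) + (-3 + b²) = (-5 + 2*b)*(2*h) + (-3 + b²) = 2*h*(-5 + 2*b) + (-3 + b²) = -3 + b² + 2*h*(-5 + 2*b))
S(x) = -16 - 8*x (S(x) = -8*x + (-3 + (-1)² - 10*1 + 4*(-1)*1) = -8*x + (-3 + 1 - 10 - 4) = -8*x - 16 = -16 - 8*x)
(2621726 - 785955)/(S(341) + 1387237) = (2621726 - 785955)/((-16 - 8*341) + 1387237) = 1835771/((-16 - 2728) + 1387237) = 1835771/(-2744 + 1387237) = 1835771/1384493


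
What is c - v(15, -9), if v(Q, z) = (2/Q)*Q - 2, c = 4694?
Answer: 4694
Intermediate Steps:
v(Q, z) = 0 (v(Q, z) = 2 - 2 = 0)
c - v(15, -9) = 4694 - 1*0 = 4694 + 0 = 4694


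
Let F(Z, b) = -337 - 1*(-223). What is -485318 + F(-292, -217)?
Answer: -485432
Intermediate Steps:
F(Z, b) = -114 (F(Z, b) = -337 + 223 = -114)
-485318 + F(-292, -217) = -485318 - 114 = -485432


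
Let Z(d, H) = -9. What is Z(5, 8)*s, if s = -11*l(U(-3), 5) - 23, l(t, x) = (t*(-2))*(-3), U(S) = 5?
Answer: 3177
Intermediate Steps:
l(t, x) = 6*t (l(t, x) = -2*t*(-3) = 6*t)
s = -353 (s = -66*5 - 23 = -11*30 - 23 = -330 - 23 = -353)
Z(5, 8)*s = -9*(-353) = 3177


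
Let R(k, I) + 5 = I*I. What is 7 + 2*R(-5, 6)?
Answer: 69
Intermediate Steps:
R(k, I) = -5 + I² (R(k, I) = -5 + I*I = -5 + I²)
7 + 2*R(-5, 6) = 7 + 2*(-5 + 6²) = 7 + 2*(-5 + 36) = 7 + 2*31 = 7 + 62 = 69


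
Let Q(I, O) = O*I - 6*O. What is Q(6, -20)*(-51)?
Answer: 0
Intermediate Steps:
Q(I, O) = -6*O + I*O (Q(I, O) = I*O - 6*O = -6*O + I*O)
Q(6, -20)*(-51) = -20*(-6 + 6)*(-51) = -20*0*(-51) = 0*(-51) = 0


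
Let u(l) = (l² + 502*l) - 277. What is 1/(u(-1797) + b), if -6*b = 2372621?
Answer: 6/11588407 ≈ 5.1776e-7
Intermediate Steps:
b = -2372621/6 (b = -⅙*2372621 = -2372621/6 ≈ -3.9544e+5)
u(l) = -277 + l² + 502*l
1/(u(-1797) + b) = 1/((-277 + (-1797)² + 502*(-1797)) - 2372621/6) = 1/((-277 + 3229209 - 902094) - 2372621/6) = 1/(2326838 - 2372621/6) = 1/(11588407/6) = 6/11588407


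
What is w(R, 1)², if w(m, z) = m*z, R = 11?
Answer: 121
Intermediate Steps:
w(R, 1)² = (11*1)² = 11² = 121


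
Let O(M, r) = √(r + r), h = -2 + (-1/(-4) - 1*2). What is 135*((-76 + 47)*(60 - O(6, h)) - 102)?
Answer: -248670 + 3915*I*√30/2 ≈ -2.4867e+5 + 10722.0*I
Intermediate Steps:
h = -15/4 (h = -2 + (-1*(-¼) - 2) = -2 + (¼ - 2) = -2 - 7/4 = -15/4 ≈ -3.7500)
O(M, r) = √2*√r (O(M, r) = √(2*r) = √2*√r)
135*((-76 + 47)*(60 - O(6, h)) - 102) = 135*((-76 + 47)*(60 - √2*√(-15/4)) - 102) = 135*(-29*(60 - √2*I*√15/2) - 102) = 135*(-29*(60 - I*√30/2) - 102) = 135*((-1740 + 29*I*√30/2) - 102) = 135*(-1842 + 29*I*√30/2) = -248670 + 3915*I*√30/2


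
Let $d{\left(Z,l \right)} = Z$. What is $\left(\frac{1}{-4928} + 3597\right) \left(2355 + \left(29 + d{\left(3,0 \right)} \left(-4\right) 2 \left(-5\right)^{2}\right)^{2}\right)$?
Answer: $\frac{1455288105485}{1232} \approx 1.1812 \cdot 10^{9}$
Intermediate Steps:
$\left(\frac{1}{-4928} + 3597\right) \left(2355 + \left(29 + d{\left(3,0 \right)} \left(-4\right) 2 \left(-5\right)^{2}\right)^{2}\right) = \left(\frac{1}{-4928} + 3597\right) \left(2355 + \left(29 + 3 \left(-4\right) 2 \left(-5\right)^{2}\right)^{2}\right) = \left(- \frac{1}{4928} + 3597\right) \left(2355 + \left(29 + \left(-12\right) 2 \cdot 25\right)^{2}\right) = \frac{17726015 \left(2355 + \left(29 - 600\right)^{2}\right)}{4928} = \frac{17726015 \left(2355 + \left(-571\right)^{2}\right)}{4928} = \frac{17726015 \left(2355 + 326041\right)}{4928} = \frac{17726015}{4928} \cdot 328396 = \frac{1455288105485}{1232}$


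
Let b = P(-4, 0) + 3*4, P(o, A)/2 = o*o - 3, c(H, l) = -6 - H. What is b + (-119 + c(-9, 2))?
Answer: -78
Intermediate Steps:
P(o, A) = -6 + 2*o**2 (P(o, A) = 2*(o*o - 3) = 2*(o**2 - 3) = 2*(-3 + o**2) = -6 + 2*o**2)
b = 38 (b = (-6 + 2*(-4)**2) + 3*4 = (-6 + 2*16) + 12 = (-6 + 32) + 12 = 26 + 12 = 38)
b + (-119 + c(-9, 2)) = 38 + (-119 + (-6 - 1*(-9))) = 38 + (-119 + (-6 + 9)) = 38 + (-119 + 3) = 38 - 116 = -78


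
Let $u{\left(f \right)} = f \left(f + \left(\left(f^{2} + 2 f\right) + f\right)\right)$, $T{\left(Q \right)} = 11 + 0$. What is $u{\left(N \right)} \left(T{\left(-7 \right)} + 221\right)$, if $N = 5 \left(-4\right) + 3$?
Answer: $-871624$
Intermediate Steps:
$T{\left(Q \right)} = 11$
$N = -17$ ($N = -20 + 3 = -17$)
$u{\left(f \right)} = f \left(f^{2} + 4 f\right)$ ($u{\left(f \right)} = f \left(f + \left(f^{2} + 3 f\right)\right) = f \left(f^{2} + 4 f\right)$)
$u{\left(N \right)} \left(T{\left(-7 \right)} + 221\right) = \left(-17\right)^{2} \left(4 - 17\right) \left(11 + 221\right) = 289 \left(-13\right) 232 = \left(-3757\right) 232 = -871624$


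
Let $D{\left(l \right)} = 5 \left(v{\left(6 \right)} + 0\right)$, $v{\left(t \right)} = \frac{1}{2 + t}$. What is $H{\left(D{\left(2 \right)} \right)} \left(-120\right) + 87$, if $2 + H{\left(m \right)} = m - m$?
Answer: $327$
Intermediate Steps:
$D{\left(l \right)} = \frac{5}{8}$ ($D{\left(l \right)} = 5 \left(\frac{1}{2 + 6} + 0\right) = 5 \left(\frac{1}{8} + 0\right) = 5 \cdot \frac{1}{8} = \frac{5}{8}$)
$H{\left(m \right)} = -2$ ($H{\left(m \right)} = -2 + \left(m - m\right) = -2 + 0 = -2$)
$H{\left(D{\left(2 \right)} \right)} \left(-120\right) + 87 = \left(-2\right) \left(-120\right) + 87 = 240 + 87 = 327$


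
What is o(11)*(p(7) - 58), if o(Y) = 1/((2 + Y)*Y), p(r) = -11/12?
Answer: -707/1716 ≈ -0.41200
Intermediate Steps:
p(r) = -11/12 (p(r) = -11*1/12 = -11/12)
o(Y) = 1/(Y*(2 + Y))
o(11)*(p(7) - 58) = (1/(11*(2 + 11)))*(-11/12 - 58) = ((1/11)/13)*(-707/12) = ((1/11)*(1/13))*(-707/12) = (1/143)*(-707/12) = -707/1716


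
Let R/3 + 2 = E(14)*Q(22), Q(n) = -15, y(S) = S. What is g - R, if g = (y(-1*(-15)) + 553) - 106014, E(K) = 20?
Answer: -104540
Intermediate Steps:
R = -906 (R = -6 + 3*(20*(-15)) = -6 + 3*(-300) = -6 - 900 = -906)
g = -105446 (g = (-1*(-15) + 553) - 106014 = (15 + 553) - 106014 = 568 - 106014 = -105446)
g - R = -105446 - 1*(-906) = -105446 + 906 = -104540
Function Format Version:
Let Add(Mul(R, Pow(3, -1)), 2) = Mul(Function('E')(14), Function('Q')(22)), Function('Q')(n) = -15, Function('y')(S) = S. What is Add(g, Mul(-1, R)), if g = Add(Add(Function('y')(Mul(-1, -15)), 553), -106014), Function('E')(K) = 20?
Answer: -104540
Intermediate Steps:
R = -906 (R = Add(-6, Mul(3, Mul(20, -15))) = Add(-6, Mul(3, -300)) = Add(-6, -900) = -906)
g = -105446 (g = Add(Add(Mul(-1, -15), 553), -106014) = Add(Add(15, 553), -106014) = Add(568, -106014) = -105446)
Add(g, Mul(-1, R)) = Add(-105446, Mul(-1, -906)) = Add(-105446, 906) = -104540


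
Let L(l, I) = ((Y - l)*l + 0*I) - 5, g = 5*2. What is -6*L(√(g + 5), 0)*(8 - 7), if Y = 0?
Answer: 120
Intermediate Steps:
g = 10
L(l, I) = -5 - l² (L(l, I) = ((0 - l)*l + 0*I) - 5 = ((-l)*l + 0) - 5 = (-l² + 0) - 5 = -l² - 5 = -5 - l²)
-6*L(√(g + 5), 0)*(8 - 7) = -6*(-5 - (√(10 + 5))²)*(8 - 7) = -6*(-5 - (√15)²) = -6*(-5 - 1*15) = -6*(-5 - 15) = -(-120) = -6*(-20) = 120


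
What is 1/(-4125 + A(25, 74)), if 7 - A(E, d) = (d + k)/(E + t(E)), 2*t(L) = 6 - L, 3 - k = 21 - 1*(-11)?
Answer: -31/127748 ≈ -0.00024267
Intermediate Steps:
k = -29 (k = 3 - (21 - 1*(-11)) = 3 - (21 + 11) = 3 - 1*32 = 3 - 32 = -29)
t(L) = 3 - L/2 (t(L) = (6 - L)/2 = 3 - L/2)
A(E, d) = 7 - (-29 + d)/(3 + E/2) (A(E, d) = 7 - (d - 29)/(E + (3 - E/2)) = 7 - (-29 + d)/(3 + E/2))
1/(-4125 + A(25, 74)) = 1/(-4125 + (100 - 2*74 + 7*25)/(6 + 25)) = 1/(-4125 + (100 - 148 + 175)/31) = 1/(-4125 + (1/31)*127) = 1/(-4125 + 127/31) = 1/(-127748/31) = -31/127748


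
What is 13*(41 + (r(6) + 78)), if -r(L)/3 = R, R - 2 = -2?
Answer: 1547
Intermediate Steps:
R = 0 (R = 2 - 2 = 0)
r(L) = 0 (r(L) = -3*0 = 0)
13*(41 + (r(6) + 78)) = 13*(41 + (0 + 78)) = 13*(41 + 78) = 13*119 = 1547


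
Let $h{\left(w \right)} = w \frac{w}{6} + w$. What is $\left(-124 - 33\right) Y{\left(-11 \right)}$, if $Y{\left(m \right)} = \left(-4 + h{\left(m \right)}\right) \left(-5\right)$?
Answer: $\frac{24335}{6} \approx 4055.8$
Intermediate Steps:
$h{\left(w \right)} = w + \frac{w^{2}}{6}$ ($h{\left(w \right)} = w w \frac{1}{6} + w = w \frac{w}{6} + w = \frac{w^{2}}{6} + w = w + \frac{w^{2}}{6}$)
$Y{\left(m \right)} = 20 - \frac{5 m \left(6 + m\right)}{6}$ ($Y{\left(m \right)} = \left(-4 + \frac{m \left(6 + m\right)}{6}\right) \left(-5\right) = 20 - \frac{5 m \left(6 + m\right)}{6}$)
$\left(-124 - 33\right) Y{\left(-11 \right)} = \left(-124 - 33\right) \left(20 - - \frac{55 \left(6 - 11\right)}{6}\right) = \left(-124 - 33\right) \left(20 - \left(- \frac{55}{6}\right) \left(-5\right)\right) = \left(-124 - 33\right) \left(20 - \frac{275}{6}\right) = \left(-157\right) \left(- \frac{155}{6}\right) = \frac{24335}{6}$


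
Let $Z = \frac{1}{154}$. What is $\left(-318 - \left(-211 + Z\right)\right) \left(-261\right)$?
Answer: $\frac{4301019}{154} \approx 27929.0$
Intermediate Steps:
$Z = \frac{1}{154} \approx 0.0064935$
$\left(-318 - \left(-211 + Z\right)\right) \left(-261\right) = \left(-318 + \left(211 - \frac{1}{154}\right)\right) \left(-261\right) = \left(-318 + \frac{32493}{154}\right) \left(-261\right) = \left(- \frac{16479}{154}\right) \left(-261\right) = \frac{4301019}{154}$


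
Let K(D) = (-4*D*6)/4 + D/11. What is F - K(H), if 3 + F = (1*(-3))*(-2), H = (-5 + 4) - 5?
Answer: -357/11 ≈ -32.455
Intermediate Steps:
H = -6 (H = -1 - 5 = -6)
K(D) = -65*D/11 (K(D) = -24*D*(1/4) + D*(1/11) = -6*D + D/11 = -65*D/11)
F = 3 (F = -3 + (1*(-3))*(-2) = -3 - 3*(-2) = -3 + 6 = 3)
F - K(H) = 3 - (-65)*(-6)/11 = 3 - 1*390/11 = 3 - 390/11 = -357/11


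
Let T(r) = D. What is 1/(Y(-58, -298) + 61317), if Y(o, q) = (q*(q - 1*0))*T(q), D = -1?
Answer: -1/27487 ≈ -3.6381e-5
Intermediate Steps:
T(r) = -1
Y(o, q) = -q² (Y(o, q) = (q*(q - 1*0))*(-1) = (q*(q + 0))*(-1) = (q*q)*(-1) = q²*(-1) = -q²)
1/(Y(-58, -298) + 61317) = 1/(-1*(-298)² + 61317) = 1/(-1*88804 + 61317) = 1/(-88804 + 61317) = 1/(-27487) = -1/27487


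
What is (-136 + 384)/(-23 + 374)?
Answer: 248/351 ≈ 0.70655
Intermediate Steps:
(-136 + 384)/(-23 + 374) = 248/351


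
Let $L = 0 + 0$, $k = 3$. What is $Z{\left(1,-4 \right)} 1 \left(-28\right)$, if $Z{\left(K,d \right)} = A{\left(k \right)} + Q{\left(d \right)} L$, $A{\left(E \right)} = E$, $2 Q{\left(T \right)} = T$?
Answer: $-84$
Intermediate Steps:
$L = 0$
$Q{\left(T \right)} = \frac{T}{2}$
$Z{\left(K,d \right)} = 3$ ($Z{\left(K,d \right)} = 3 + \frac{d}{2} \cdot 0 = 3 + 0 = 3$)
$Z{\left(1,-4 \right)} 1 \left(-28\right) = 3 \cdot 1 \left(-28\right) = 3 \left(-28\right) = -84$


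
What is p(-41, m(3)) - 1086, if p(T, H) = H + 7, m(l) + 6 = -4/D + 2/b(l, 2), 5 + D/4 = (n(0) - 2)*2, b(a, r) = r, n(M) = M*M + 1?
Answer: -7587/7 ≈ -1083.9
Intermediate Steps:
n(M) = 1 + M² (n(M) = M² + 1 = 1 + M²)
D = -28 (D = -20 + 4*(((1 + 0²) - 2)*2) = -20 + 4*(((1 + 0) - 2)*2) = -20 + 4*((1 - 2)*2) = -20 + 4*(-1*2) = -20 + 4*(-2) = -20 - 8 = -28)
m(l) = -34/7 (m(l) = -6 + (-4/(-28) + 2/2) = -6 + (-4*(-1/28) + 2*(½)) = -6 + (⅐ + 1) = -6 + 8/7 = -34/7)
p(T, H) = 7 + H
p(-41, m(3)) - 1086 = (7 - 34/7) - 1086 = 15/7 - 1086 = -7587/7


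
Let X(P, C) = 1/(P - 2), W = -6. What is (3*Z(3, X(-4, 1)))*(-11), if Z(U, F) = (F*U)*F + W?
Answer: 781/4 ≈ 195.25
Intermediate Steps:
X(P, C) = 1/(-2 + P)
Z(U, F) = -6 + U*F**2 (Z(U, F) = (F*U)*F - 6 = U*F**2 - 6 = -6 + U*F**2)
(3*Z(3, X(-4, 1)))*(-11) = (3*(-6 + 3*(1/(-2 - 4))**2))*(-11) = (3*(-6 + 3*(1/(-6))**2))*(-11) = (3*(-6 + 3*(-1/6)**2))*(-11) = (3*(-6 + 3*(1/36)))*(-11) = (3*(-6 + 1/12))*(-11) = (3*(-71/12))*(-11) = -71/4*(-11) = 781/4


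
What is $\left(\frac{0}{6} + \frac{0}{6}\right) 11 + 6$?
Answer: $6$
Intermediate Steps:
$\left(\frac{0}{6} + \frac{0}{6}\right) 11 + 6 = \left(0 \cdot \frac{1}{6} + 0 \cdot \frac{1}{6}\right) 11 + 6 = \left(0 + 0\right) 11 + 6 = 0 \cdot 11 + 6 = 0 + 6 = 6$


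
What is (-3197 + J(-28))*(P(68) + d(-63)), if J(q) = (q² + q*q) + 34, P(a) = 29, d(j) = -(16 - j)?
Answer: 79750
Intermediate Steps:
d(j) = -16 + j
J(q) = 34 + 2*q² (J(q) = (q² + q²) + 34 = 2*q² + 34 = 34 + 2*q²)
(-3197 + J(-28))*(P(68) + d(-63)) = (-3197 + (34 + 2*(-28)²))*(29 + (-16 - 63)) = (-3197 + (34 + 2*784))*(29 - 79) = (-3197 + (34 + 1568))*(-50) = (-3197 + 1602)*(-50) = -1595*(-50) = 79750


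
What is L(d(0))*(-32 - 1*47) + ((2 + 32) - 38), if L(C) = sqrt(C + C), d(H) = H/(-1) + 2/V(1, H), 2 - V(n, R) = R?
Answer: -4 - 79*sqrt(2) ≈ -115.72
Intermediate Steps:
V(n, R) = 2 - R
d(H) = -H + 2/(2 - H) (d(H) = H/(-1) + 2/(2 - H) = H*(-1) + 2/(2 - H) = -H + 2/(2 - H))
L(C) = sqrt(2)*sqrt(C) (L(C) = sqrt(2*C) = sqrt(2)*sqrt(C))
L(d(0))*(-32 - 1*47) + ((2 + 32) - 38) = (sqrt(2)*sqrt((-2 - 1*0*(-2 + 0))/(-2 + 0)))*(-32 - 1*47) + ((2 + 32) - 38) = (sqrt(2)*sqrt((-2 - 1*0*(-2))/(-2)))*(-32 - 47) + (34 - 38) = (sqrt(2)*sqrt(-(-2 + 0)/2))*(-79) - 4 = (sqrt(2)*sqrt(-1/2*(-2)))*(-79) - 4 = (sqrt(2)*sqrt(1))*(-79) - 4 = (sqrt(2)*1)*(-79) - 4 = sqrt(2)*(-79) - 4 = -79*sqrt(2) - 4 = -4 - 79*sqrt(2)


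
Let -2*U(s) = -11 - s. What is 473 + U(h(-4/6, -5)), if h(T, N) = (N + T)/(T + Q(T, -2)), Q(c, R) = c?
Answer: 3845/8 ≈ 480.63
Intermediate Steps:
h(T, N) = (N + T)/(2*T) (h(T, N) = (N + T)/(T + T) = (N + T)/((2*T)) = (N + T)*(1/(2*T)) = (N + T)/(2*T))
U(s) = 11/2 + s/2 (U(s) = -(-11 - s)/2 = 11/2 + s/2)
473 + U(h(-4/6, -5)) = 473 + (11/2 + ((-5 - 4/6)/(2*((-4/6))))/2) = 473 + (11/2 + ((-5 - 4*⅙)/(2*((-4*⅙))))/2) = 473 + (11/2 + ((-5 - ⅔)/(2*(-⅔)))/2) = 473 + (11/2 + ((½)*(-3/2)*(-17/3))/2) = 473 + (11/2 + (½)*(17/4)) = 473 + (11/2 + 17/8) = 473 + 61/8 = 3845/8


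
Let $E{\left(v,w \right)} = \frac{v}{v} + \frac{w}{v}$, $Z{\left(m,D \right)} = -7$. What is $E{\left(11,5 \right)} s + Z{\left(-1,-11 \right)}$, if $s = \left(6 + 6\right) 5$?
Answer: $\frac{883}{11} \approx 80.273$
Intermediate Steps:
$E{\left(v,w \right)} = 1 + \frac{w}{v}$
$s = 60$ ($s = 12 \cdot 5 = 60$)
$E{\left(11,5 \right)} s + Z{\left(-1,-11 \right)} = \frac{11 + 5}{11} \cdot 60 - 7 = \frac{1}{11} \cdot 16 \cdot 60 - 7 = \frac{16}{11} \cdot 60 - 7 = \frac{960}{11} - 7 = \frac{883}{11}$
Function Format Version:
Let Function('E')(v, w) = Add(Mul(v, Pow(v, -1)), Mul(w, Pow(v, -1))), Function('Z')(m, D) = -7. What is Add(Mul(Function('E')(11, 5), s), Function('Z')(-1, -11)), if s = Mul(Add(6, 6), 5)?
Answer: Rational(883, 11) ≈ 80.273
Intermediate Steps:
Function('E')(v, w) = Add(1, Mul(w, Pow(v, -1)))
s = 60 (s = Mul(12, 5) = 60)
Add(Mul(Function('E')(11, 5), s), Function('Z')(-1, -11)) = Add(Mul(Mul(Pow(11, -1), Add(11, 5)), 60), -7) = Add(Mul(Mul(Rational(1, 11), 16), 60), -7) = Add(Mul(Rational(16, 11), 60), -7) = Add(Rational(960, 11), -7) = Rational(883, 11)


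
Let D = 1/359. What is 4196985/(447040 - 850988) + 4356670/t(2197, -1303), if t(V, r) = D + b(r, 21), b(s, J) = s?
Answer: -79219488582475/23619647456 ≈ -3354.0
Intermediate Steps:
D = 1/359 ≈ 0.0027855
t(V, r) = 1/359 + r
4196985/(447040 - 850988) + 4356670/t(2197, -1303) = 4196985/(447040 - 850988) + 4356670/(1/359 - 1303) = 4196985/(-403948) + 4356670/(-467776/359) = 4196985*(-1/403948) + 4356670*(-359/467776) = -4196985/403948 - 782022265/233888 = -79219488582475/23619647456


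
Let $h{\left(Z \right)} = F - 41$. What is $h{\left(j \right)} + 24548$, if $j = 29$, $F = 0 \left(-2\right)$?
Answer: $24507$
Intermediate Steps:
$F = 0$
$h{\left(Z \right)} = -41$ ($h{\left(Z \right)} = 0 - 41 = -41$)
$h{\left(j \right)} + 24548 = -41 + 24548 = 24507$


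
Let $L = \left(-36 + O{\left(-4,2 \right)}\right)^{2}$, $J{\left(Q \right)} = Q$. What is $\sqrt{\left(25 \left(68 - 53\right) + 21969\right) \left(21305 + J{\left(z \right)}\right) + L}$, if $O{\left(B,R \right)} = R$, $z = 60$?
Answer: $2 \sqrt{119345179} \approx 21849.0$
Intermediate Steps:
$L = 1156$ ($L = \left(-36 + 2\right)^{2} = \left(-34\right)^{2} = 1156$)
$\sqrt{\left(25 \left(68 - 53\right) + 21969\right) \left(21305 + J{\left(z \right)}\right) + L} = \sqrt{\left(25 \left(68 - 53\right) + 21969\right) \left(21305 + 60\right) + 1156} = \sqrt{\left(25 \cdot 15 + 21969\right) 21365 + 1156} = \sqrt{\left(375 + 21969\right) 21365 + 1156} = \sqrt{22344 \cdot 21365 + 1156} = \sqrt{477379560 + 1156} = \sqrt{477380716} = 2 \sqrt{119345179}$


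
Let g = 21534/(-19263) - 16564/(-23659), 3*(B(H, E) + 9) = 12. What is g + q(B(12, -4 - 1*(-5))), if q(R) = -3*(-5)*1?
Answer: 2215249727/151914439 ≈ 14.582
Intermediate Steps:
B(H, E) = -5 (B(H, E) = -9 + (1/3)*12 = -9 + 4 = -5)
q(R) = 15 (q(R) = 15*1 = 15)
g = -63466858/151914439 (g = 21534*(-1/19263) - 16564*(-1/23659) = -7178/6421 + 16564/23659 = -63466858/151914439 ≈ -0.41778)
g + q(B(12, -4 - 1*(-5))) = -63466858/151914439 + 15 = 2215249727/151914439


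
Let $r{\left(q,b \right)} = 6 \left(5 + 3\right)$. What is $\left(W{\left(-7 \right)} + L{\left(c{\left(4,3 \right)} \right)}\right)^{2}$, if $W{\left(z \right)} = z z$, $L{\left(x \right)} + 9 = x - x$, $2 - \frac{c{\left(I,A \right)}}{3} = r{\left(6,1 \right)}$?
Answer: $1600$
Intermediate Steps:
$r{\left(q,b \right)} = 48$ ($r{\left(q,b \right)} = 6 \cdot 8 = 48$)
$c{\left(I,A \right)} = -138$ ($c{\left(I,A \right)} = 6 - 144 = -138$)
$L{\left(x \right)} = -9$ ($L{\left(x \right)} = -9 + \left(x - x\right) = -9 + 0 = -9$)
$W{\left(z \right)} = z^{2}$
$\left(W{\left(-7 \right)} + L{\left(c{\left(4,3 \right)} \right)}\right)^{2} = \left(\left(-7\right)^{2} - 9\right)^{2} = \left(49 - 9\right)^{2} = 40^{2} = 1600$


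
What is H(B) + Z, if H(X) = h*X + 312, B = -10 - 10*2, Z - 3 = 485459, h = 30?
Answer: 484874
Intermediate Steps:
Z = 485462 (Z = 3 + 485459 = 485462)
B = -30 (B = -10 - 20 = -30)
H(X) = 312 + 30*X (H(X) = 30*X + 312 = 312 + 30*X)
H(B) + Z = (312 + 30*(-30)) + 485462 = (312 - 900) + 485462 = -588 + 485462 = 484874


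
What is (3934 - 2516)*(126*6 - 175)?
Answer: 823858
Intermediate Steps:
(3934 - 2516)*(126*6 - 175) = 1418*(756 - 175) = 1418*581 = 823858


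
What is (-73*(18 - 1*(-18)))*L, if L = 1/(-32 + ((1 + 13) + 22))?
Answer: -657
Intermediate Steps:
L = 1/4 (L = 1/(-32 + (14 + 22)) = 1/(-32 + 36) = 1/4 ≈ 0.25000)
(-73*(18 - 1*(-18)))*L = -73*(18 - 1*(-18))*(1/4) = -73*(18 + 18)*(1/4) = -73*36*(1/4) = -2628*1/4 = -657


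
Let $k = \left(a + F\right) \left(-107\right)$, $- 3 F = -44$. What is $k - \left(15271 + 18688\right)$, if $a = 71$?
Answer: $- \frac{129376}{3} \approx -43125.0$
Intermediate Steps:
$F = \frac{44}{3}$ ($F = \left(- \frac{1}{3}\right) \left(-44\right) = \frac{44}{3} \approx 14.667$)
$k = - \frac{27499}{3}$ ($k = \left(71 + \frac{44}{3}\right) \left(-107\right) = \frac{257}{3} \left(-107\right) = - \frac{27499}{3} \approx -9166.3$)
$k - \left(15271 + 18688\right) = - \frac{27499}{3} - \left(15271 + 18688\right) = - \frac{27499}{3} - 33959 = - \frac{129376}{3}$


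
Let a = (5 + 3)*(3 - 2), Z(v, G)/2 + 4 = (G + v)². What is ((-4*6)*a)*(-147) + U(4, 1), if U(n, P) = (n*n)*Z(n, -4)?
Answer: 28096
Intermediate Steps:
Z(v, G) = -8 + 2*(G + v)²
U(n, P) = n²*(-8 + 2*(-4 + n)²) (U(n, P) = (n*n)*(-8 + 2*(-4 + n)²) = n²*(-8 + 2*(-4 + n)²))
a = 8 (a = 8*1 = 8)
((-4*6)*a)*(-147) + U(4, 1) = (-4*6*8)*(-147) + 2*4²*(-4 + (-4 + 4)²) = -24*8*(-147) + 2*16*(-4 + 0²) = -192*(-147) + 2*16*(-4 + 0) = 28224 + 2*16*(-4) = 28224 - 128 = 28096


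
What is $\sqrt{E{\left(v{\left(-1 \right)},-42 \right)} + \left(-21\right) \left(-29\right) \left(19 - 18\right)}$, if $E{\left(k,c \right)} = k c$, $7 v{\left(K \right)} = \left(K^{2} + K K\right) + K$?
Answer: $3 \sqrt{67} \approx 24.556$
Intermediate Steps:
$v{\left(K \right)} = \frac{K}{7} + \frac{2 K^{2}}{7}$ ($v{\left(K \right)} = \frac{\left(K^{2} + K K\right) + K}{7} = \frac{\left(K^{2} + K^{2}\right) + K}{7} = \frac{2 K^{2} + K}{7} = \frac{K + 2 K^{2}}{7} = \frac{K}{7} + \frac{2 K^{2}}{7}$)
$E{\left(k,c \right)} = c k$
$\sqrt{E{\left(v{\left(-1 \right)},-42 \right)} + \left(-21\right) \left(-29\right) \left(19 - 18\right)} = \sqrt{- 42 \cdot \frac{1}{7} \left(-1\right) \left(1 + 2 \left(-1\right)\right) + \left(-21\right) \left(-29\right) \left(19 - 18\right)} = \sqrt{- 42 \cdot \frac{1}{7} \left(-1\right) \left(1 - 2\right) + 609 \cdot 1} = \sqrt{- 42 \cdot \frac{1}{7} \left(-1\right) \left(-1\right) + 609} = \sqrt{\left(-42\right) \frac{1}{7} + 609} = \sqrt{-6 + 609} = \sqrt{603} = 3 \sqrt{67}$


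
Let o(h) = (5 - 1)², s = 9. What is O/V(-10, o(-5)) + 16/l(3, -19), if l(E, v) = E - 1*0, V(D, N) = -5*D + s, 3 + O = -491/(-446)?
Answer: 418483/78942 ≈ 5.3011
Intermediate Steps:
o(h) = 16 (o(h) = 4² = 16)
O = -847/446 (O = -3 - 491/(-446) = -3 - 491*(-1/446) = -3 + 491/446 = -847/446 ≈ -1.8991)
V(D, N) = 9 - 5*D (V(D, N) = -5*D + 9 = 9 - 5*D)
l(E, v) = E (l(E, v) = E + 0 = E)
O/V(-10, o(-5)) + 16/l(3, -19) = -847/(446*(9 - 5*(-10))) + 16/3 = -847/(446*(9 + 50)) + 16*(⅓) = -847/446/59 + 16/3 = -847/446*1/59 + 16/3 = -847/26314 + 16/3 = 418483/78942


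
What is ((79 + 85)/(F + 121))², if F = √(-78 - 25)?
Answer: 26896/(121 + I*√103)² ≈ 1.7987 - 0.30387*I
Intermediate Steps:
F = I*√103 (F = √(-103) = I*√103 ≈ 10.149*I)
((79 + 85)/(F + 121))² = ((79 + 85)/(I*√103 + 121))² = (164/(121 + I*√103))² = 26896/(121 + I*√103)²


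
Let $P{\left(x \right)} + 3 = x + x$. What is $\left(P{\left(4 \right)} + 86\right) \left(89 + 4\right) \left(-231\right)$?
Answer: $-1954953$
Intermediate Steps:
$P{\left(x \right)} = -3 + 2 x$ ($P{\left(x \right)} = -3 + \left(x + x\right) = -3 + 2 x$)
$\left(P{\left(4 \right)} + 86\right) \left(89 + 4\right) \left(-231\right) = \left(\left(-3 + 2 \cdot 4\right) + 86\right) \left(89 + 4\right) \left(-231\right) = \left(\left(-3 + 8\right) + 86\right) 93 \left(-231\right) = \left(5 + 86\right) 93 \left(-231\right) = 91 \cdot 93 \left(-231\right) = 8463 \left(-231\right) = -1954953$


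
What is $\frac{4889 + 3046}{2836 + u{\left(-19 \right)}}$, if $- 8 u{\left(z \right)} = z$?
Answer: $\frac{21160}{7569} \approx 2.7956$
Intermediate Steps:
$u{\left(z \right)} = - \frac{z}{8}$
$\frac{4889 + 3046}{2836 + u{\left(-19 \right)}} = \frac{4889 + 3046}{2836 - - \frac{19}{8}} = \frac{7935}{2836 + \frac{19}{8}} = \frac{7935}{\frac{22707}{8}} = 7935 \cdot \frac{8}{22707} = \frac{21160}{7569}$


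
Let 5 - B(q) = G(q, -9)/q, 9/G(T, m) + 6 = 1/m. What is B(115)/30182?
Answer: 15853/95450575 ≈ 0.00016609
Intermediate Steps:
G(T, m) = 9/(-6 + 1/m)
B(q) = 5 + 81/(55*q) (B(q) = 5 - (-9*(-9)/(-1 + 6*(-9)))/q = 5 - (-9*(-9)/(-1 - 54))/q = 5 - (-9*(-9)/(-55))/q = 5 - (-9*(-9)*(-1/55))/q = 5 - (-81)/(55*q) = 5 + 81/(55*q))
B(115)/30182 = (5 + (81/55)/115)/30182 = (5 + (81/55)*(1/115))*(1/30182) = (5 + 81/6325)*(1/30182) = (31706/6325)*(1/30182) = 15853/95450575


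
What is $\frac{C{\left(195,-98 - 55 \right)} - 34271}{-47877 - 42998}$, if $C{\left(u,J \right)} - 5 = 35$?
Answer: $\frac{34231}{90875} \approx 0.37668$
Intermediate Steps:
$C{\left(u,J \right)} = 40$ ($C{\left(u,J \right)} = 5 + 35 = 40$)
$\frac{C{\left(195,-98 - 55 \right)} - 34271}{-47877 - 42998} = \frac{40 - 34271}{-47877 - 42998} = - \frac{34231}{-90875} = \left(-34231\right) \left(- \frac{1}{90875}\right) = \frac{34231}{90875}$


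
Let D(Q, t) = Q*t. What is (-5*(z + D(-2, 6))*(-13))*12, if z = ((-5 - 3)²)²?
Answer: 3185520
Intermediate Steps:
z = 4096 (z = ((-8)²)² = 64² = 4096)
(-5*(z + D(-2, 6))*(-13))*12 = (-5*(4096 - 2*6)*(-13))*12 = (-5*(4096 - 12)*(-13))*12 = (-5*4084*(-13))*12 = -20420*(-13)*12 = 265460*12 = 3185520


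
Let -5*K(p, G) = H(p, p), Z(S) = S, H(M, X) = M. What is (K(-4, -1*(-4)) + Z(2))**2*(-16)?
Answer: -3136/25 ≈ -125.44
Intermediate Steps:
K(p, G) = -p/5
(K(-4, -1*(-4)) + Z(2))**2*(-16) = (-1/5*(-4) + 2)**2*(-16) = (4/5 + 2)**2*(-16) = (14/5)**2*(-16) = (196/25)*(-16) = -3136/25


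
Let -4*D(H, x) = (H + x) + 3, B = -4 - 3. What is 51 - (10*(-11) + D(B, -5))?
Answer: 635/4 ≈ 158.75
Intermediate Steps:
B = -7
D(H, x) = -3/4 - H/4 - x/4 (D(H, x) = -((H + x) + 3)/4 = -(3 + H + x)/4 = -3/4 - H/4 - x/4)
51 - (10*(-11) + D(B, -5)) = 51 - (10*(-11) + (-3/4 - 1/4*(-7) - 1/4*(-5))) = 51 - (-110 + (-3/4 + 7/4 + 5/4)) = 51 - (-110 + 9/4) = 51 - 1*(-431/4) = 51 + 431/4 = 635/4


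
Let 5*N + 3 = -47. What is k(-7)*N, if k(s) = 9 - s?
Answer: -160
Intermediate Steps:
N = -10 (N = -3/5 + (1/5)*(-47) = -3/5 - 47/5 = -10)
k(-7)*N = (9 - 1*(-7))*(-10) = (9 + 7)*(-10) = 16*(-10) = -160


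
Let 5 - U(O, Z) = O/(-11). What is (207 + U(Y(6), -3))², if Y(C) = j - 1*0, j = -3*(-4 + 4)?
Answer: 44944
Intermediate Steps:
j = 0 (j = -3*0 = 0)
Y(C) = 0 (Y(C) = 0 - 1*0 = 0 + 0 = 0)
U(O, Z) = 5 + O/11 (U(O, Z) = 5 - O/(-11) = 5 - O*(-1)/11 = 5 - (-1)*O/11 = 5 + O/11)
(207 + U(Y(6), -3))² = (207 + (5 + (1/11)*0))² = (207 + (5 + 0))² = (207 + 5)² = 212² = 44944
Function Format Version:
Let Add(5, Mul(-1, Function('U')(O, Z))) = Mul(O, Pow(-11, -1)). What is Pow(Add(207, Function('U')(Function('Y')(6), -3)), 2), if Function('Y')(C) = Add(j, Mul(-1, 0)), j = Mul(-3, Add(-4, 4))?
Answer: 44944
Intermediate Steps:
j = 0 (j = Mul(-3, 0) = 0)
Function('Y')(C) = 0 (Function('Y')(C) = Add(0, Mul(-1, 0)) = Add(0, 0) = 0)
Function('U')(O, Z) = Add(5, Mul(Rational(1, 11), O)) (Function('U')(O, Z) = Add(5, Mul(-1, Mul(O, Pow(-11, -1)))) = Add(5, Mul(-1, Mul(O, Rational(-1, 11)))) = Add(5, Mul(-1, Mul(Rational(-1, 11), O))) = Add(5, Mul(Rational(1, 11), O)))
Pow(Add(207, Function('U')(Function('Y')(6), -3)), 2) = Pow(Add(207, Add(5, Mul(Rational(1, 11), 0))), 2) = Pow(Add(207, Add(5, 0)), 2) = Pow(Add(207, 5), 2) = Pow(212, 2) = 44944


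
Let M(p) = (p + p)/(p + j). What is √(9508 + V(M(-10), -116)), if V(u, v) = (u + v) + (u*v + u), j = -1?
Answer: 2*√277838/11 ≈ 95.837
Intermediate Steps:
M(p) = 2*p/(-1 + p) (M(p) = (p + p)/(p - 1) = (2*p)/(-1 + p) = 2*p/(-1 + p))
V(u, v) = v + 2*u + u*v (V(u, v) = (u + v) + (u + u*v) = v + 2*u + u*v)
√(9508 + V(M(-10), -116)) = √(9508 + (-116 + 2*(2*(-10)/(-1 - 10)) + (2*(-10)/(-1 - 10))*(-116))) = √(9508 + (-116 + 2*(2*(-10)/(-11)) + (2*(-10)/(-11))*(-116))) = √(9508 + (-116 + 2*(2*(-10)*(-1/11)) + (2*(-10)*(-1/11))*(-116))) = √(9508 + (-116 + 2*(20/11) + (20/11)*(-116))) = √(9508 + (-116 + 40/11 - 2320/11)) = √(9508 - 3556/11) = √(101032/11) = 2*√277838/11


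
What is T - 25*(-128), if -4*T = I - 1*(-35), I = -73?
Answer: 6419/2 ≈ 3209.5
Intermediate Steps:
T = 19/2 (T = -(-73 - 1*(-35))/4 = -(-73 + 35)/4 = -1/4*(-38) = 19/2 ≈ 9.5000)
T - 25*(-128) = 19/2 - 25*(-128) = 19/2 + 3200 = 6419/2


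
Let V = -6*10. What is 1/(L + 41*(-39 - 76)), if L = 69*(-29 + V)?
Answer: -1/10856 ≈ -9.2115e-5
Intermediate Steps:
V = -60
L = -6141 (L = 69*(-29 - 60) = 69*(-89) = -6141)
1/(L + 41*(-39 - 76)) = 1/(-6141 + 41*(-39 - 76)) = 1/(-6141 + 41*(-115)) = 1/(-6141 - 4715) = 1/(-10856) = -1/10856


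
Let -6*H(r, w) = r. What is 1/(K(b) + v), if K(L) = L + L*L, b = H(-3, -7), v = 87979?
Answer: 4/351919 ≈ 1.1366e-5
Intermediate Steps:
H(r, w) = -r/6
b = 1/2 (b = -1/6*(-3) = 1/2 ≈ 0.50000)
K(L) = L + L**2
1/(K(b) + v) = 1/((1 + 1/2)/2 + 87979) = 1/((1/2)*(3/2) + 87979) = 1/(3/4 + 87979) = 1/(351919/4) = 4/351919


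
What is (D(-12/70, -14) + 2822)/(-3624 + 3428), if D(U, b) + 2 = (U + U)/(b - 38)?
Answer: -1283103/89180 ≈ -14.388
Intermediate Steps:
D(U, b) = -2 + 2*U/(-38 + b) (D(U, b) = -2 + (U + U)/(b - 38) = -2 + (2*U)/(-38 + b) = -2 + 2*U/(-38 + b))
(D(-12/70, -14) + 2822)/(-3624 + 3428) = (2*(38 - 12/70 - 1*(-14))/(-38 - 14) + 2822)/(-3624 + 3428) = (2*(38 - 12*1/70 + 14)/(-52) + 2822)/(-196) = (2*(-1/52)*(38 - 6/35 + 14) + 2822)*(-1/196) = (2*(-1/52)*(1814/35) + 2822)*(-1/196) = (-907/455 + 2822)*(-1/196) = (1283103/455)*(-1/196) = -1283103/89180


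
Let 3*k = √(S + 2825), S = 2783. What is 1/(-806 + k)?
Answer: -3627/2920558 - 3*√1402/2920558 ≈ -0.0012803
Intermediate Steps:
k = 2*√1402/3 (k = √(2783 + 2825)/3 = √5608/3 = (2*√1402)/3 = 2*√1402/3 ≈ 24.962)
1/(-806 + k) = 1/(-806 + 2*√1402/3)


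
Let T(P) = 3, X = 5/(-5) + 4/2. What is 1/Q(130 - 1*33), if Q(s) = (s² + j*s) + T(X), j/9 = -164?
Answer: -1/133760 ≈ -7.4761e-6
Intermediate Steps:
X = 1 (X = 5*(-⅕) + 4*(½) = -1 + 2 = 1)
j = -1476 (j = 9*(-164) = -1476)
Q(s) = 3 + s² - 1476*s (Q(s) = (s² - 1476*s) + 3 = 3 + s² - 1476*s)
1/Q(130 - 1*33) = 1/(3 + (130 - 1*33)² - 1476*(130 - 1*33)) = 1/(3 + (130 - 33)² - 1476*(130 - 33)) = 1/(3 + 97² - 1476*97) = 1/(3 + 9409 - 143172) = 1/(-133760) = -1/133760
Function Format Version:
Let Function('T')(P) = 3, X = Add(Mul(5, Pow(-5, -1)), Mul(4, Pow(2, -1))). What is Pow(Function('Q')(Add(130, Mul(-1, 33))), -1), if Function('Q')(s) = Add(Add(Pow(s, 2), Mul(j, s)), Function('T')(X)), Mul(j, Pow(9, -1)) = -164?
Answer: Rational(-1, 133760) ≈ -7.4761e-6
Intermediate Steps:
X = 1 (X = Add(Mul(5, Rational(-1, 5)), Mul(4, Rational(1, 2))) = Add(-1, 2) = 1)
j = -1476 (j = Mul(9, -164) = -1476)
Function('Q')(s) = Add(3, Pow(s, 2), Mul(-1476, s)) (Function('Q')(s) = Add(Add(Pow(s, 2), Mul(-1476, s)), 3) = Add(3, Pow(s, 2), Mul(-1476, s)))
Pow(Function('Q')(Add(130, Mul(-1, 33))), -1) = Pow(Add(3, Pow(Add(130, Mul(-1, 33)), 2), Mul(-1476, Add(130, Mul(-1, 33)))), -1) = Pow(Add(3, Pow(Add(130, -33), 2), Mul(-1476, Add(130, -33))), -1) = Pow(Add(3, Pow(97, 2), Mul(-1476, 97)), -1) = Pow(Add(3, 9409, -143172), -1) = Pow(-133760, -1) = Rational(-1, 133760)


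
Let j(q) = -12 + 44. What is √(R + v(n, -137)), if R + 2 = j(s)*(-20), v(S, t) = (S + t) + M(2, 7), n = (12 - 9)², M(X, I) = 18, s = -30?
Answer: 4*I*√47 ≈ 27.423*I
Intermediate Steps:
n = 9 (n = 3² = 9)
j(q) = 32
v(S, t) = 18 + S + t (v(S, t) = (S + t) + 18 = 18 + S + t)
R = -642 (R = -2 + 32*(-20) = -2 - 640 = -642)
√(R + v(n, -137)) = √(-642 + (18 + 9 - 137)) = √(-642 - 110) = √(-752) = 4*I*√47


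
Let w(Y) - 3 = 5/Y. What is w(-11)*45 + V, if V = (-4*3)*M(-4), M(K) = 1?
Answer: 1128/11 ≈ 102.55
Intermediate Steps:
w(Y) = 3 + 5/Y
V = -12 (V = -4*3*1 = -12*1 = -12)
w(-11)*45 + V = (3 + 5/(-11))*45 - 12 = (3 + 5*(-1/11))*45 - 12 = (3 - 5/11)*45 - 12 = (28/11)*45 - 12 = 1260/11 - 12 = 1128/11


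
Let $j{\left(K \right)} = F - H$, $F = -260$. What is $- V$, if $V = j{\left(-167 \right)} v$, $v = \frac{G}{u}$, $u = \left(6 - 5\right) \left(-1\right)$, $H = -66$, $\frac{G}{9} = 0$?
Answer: $0$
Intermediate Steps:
$G = 0$ ($G = 9 \cdot 0 = 0$)
$u = -1$ ($u = 1 \left(-1\right) = -1$)
$j{\left(K \right)} = -194$ ($j{\left(K \right)} = -260 - -66 = -260 + 66 = -194$)
$v = 0$ ($v = \frac{0}{-1} = 0 \left(-1\right) = 0$)
$V = 0$ ($V = \left(-194\right) 0 = 0$)
$- V = \left(-1\right) 0 = 0$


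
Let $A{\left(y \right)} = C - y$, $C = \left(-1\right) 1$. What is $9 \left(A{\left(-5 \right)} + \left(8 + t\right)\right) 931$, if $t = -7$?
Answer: $41895$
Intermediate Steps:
$C = -1$
$A{\left(y \right)} = -1 - y$
$9 \left(A{\left(-5 \right)} + \left(8 + t\right)\right) 931 = 9 \left(\left(-1 - -5\right) + \left(8 - 7\right)\right) 931 = 9 \left(\left(-1 + 5\right) + 1\right) 931 = 9 \left(4 + 1\right) 931 = 9 \cdot 5 \cdot 931 = 45 \cdot 931 = 41895$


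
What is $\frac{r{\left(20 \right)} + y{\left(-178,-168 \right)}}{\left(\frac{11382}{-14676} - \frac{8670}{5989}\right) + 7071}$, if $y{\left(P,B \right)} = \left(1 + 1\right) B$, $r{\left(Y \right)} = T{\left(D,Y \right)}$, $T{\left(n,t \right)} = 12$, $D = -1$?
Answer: $- \frac{4746306456}{103551175721} \approx -0.045835$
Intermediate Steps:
$r{\left(Y \right)} = 12$
$y{\left(P,B \right)} = 2 B$
$\frac{r{\left(20 \right)} + y{\left(-178,-168 \right)}}{\left(\frac{11382}{-14676} - \frac{8670}{5989}\right) + 7071} = \frac{12 + 2 \left(-168\right)}{\left(\frac{11382}{-14676} - \frac{8670}{5989}\right) + 7071} = \frac{12 - 336}{\left(11382 \left(- \frac{1}{14676}\right) - \frac{8670}{5989}\right) + 7071} = - \frac{324}{\left(- \frac{1897}{2446} - \frac{8670}{5989}\right) + 7071} = - \frac{324}{- \frac{32567953}{14649094} + 7071} = - \frac{324}{\frac{103551175721}{14649094}} = \left(-324\right) \frac{14649094}{103551175721} = - \frac{4746306456}{103551175721}$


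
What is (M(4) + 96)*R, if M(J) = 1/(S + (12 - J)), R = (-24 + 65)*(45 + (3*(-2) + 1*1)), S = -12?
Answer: 157030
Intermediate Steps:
R = 1640 (R = 41*(45 + (-6 + 1)) = 41*(45 - 5) = 41*40 = 1640)
M(J) = -1/J (M(J) = 1/(-12 + (12 - J)) = 1/(-J) = -1/J)
(M(4) + 96)*R = (-1/4 + 96)*1640 = (383/4)*1640 = 157030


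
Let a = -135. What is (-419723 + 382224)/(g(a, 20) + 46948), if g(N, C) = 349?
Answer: -37499/47297 ≈ -0.79284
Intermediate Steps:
(-419723 + 382224)/(g(a, 20) + 46948) = (-419723 + 382224)/(349 + 46948) = -37499/47297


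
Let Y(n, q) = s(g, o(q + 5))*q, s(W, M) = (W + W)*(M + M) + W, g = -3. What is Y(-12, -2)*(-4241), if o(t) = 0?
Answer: -25446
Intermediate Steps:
s(W, M) = W + 4*M*W (s(W, M) = (2*W)*(2*M) + W = 4*M*W + W = W + 4*M*W)
Y(n, q) = -3*q (Y(n, q) = (-3*(1 + 4*0))*q = (-3*(1 + 0))*q = (-3*1)*q = -3*q)
Y(-12, -2)*(-4241) = -3*(-2)*(-4241) = 6*(-4241) = -25446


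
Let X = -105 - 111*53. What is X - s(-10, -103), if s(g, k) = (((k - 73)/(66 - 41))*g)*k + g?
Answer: 6366/5 ≈ 1273.2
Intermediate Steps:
X = -5988 (X = -105 - 5883 = -5988)
s(g, k) = g + g*k*(-73/25 + k/25) (s(g, k) = (((-73 + k)/25)*g)*k + g = (((-73 + k)*(1/25))*g)*k + g = ((-73/25 + k/25)*g)*k + g = (g*(-73/25 + k/25))*k + g = g*k*(-73/25 + k/25) + g = g + g*k*(-73/25 + k/25))
X - s(-10, -103) = -5988 - (-10)*(25 + (-103)² - 73*(-103))/25 = -5988 - (-10)*(25 + 10609 + 7519)/25 = -5988 - (-10)*18153/25 = -5988 - 1*(-36306/5) = -5988 + 36306/5 = 6366/5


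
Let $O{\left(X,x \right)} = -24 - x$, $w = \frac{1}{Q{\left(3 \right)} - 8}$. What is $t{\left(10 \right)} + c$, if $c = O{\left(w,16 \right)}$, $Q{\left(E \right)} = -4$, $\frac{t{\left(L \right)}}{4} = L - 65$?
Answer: $-260$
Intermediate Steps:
$t{\left(L \right)} = -260 + 4 L$ ($t{\left(L \right)} = 4 \left(L - 65\right) = 4 \left(-65 + L\right) = -260 + 4 L$)
$w = - \frac{1}{12}$ ($w = \frac{1}{-4 - 8} = \frac{1}{-12} = - \frac{1}{12} \approx -0.083333$)
$c = -40$ ($c = -24 - 16 = -40$)
$t{\left(10 \right)} + c = \left(-260 + 4 \cdot 10\right) - 40 = \left(-260 + 40\right) - 40 = -220 - 40 = -260$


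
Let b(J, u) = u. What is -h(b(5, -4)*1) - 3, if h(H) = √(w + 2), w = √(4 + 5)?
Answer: -3 - √5 ≈ -5.2361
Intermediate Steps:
w = 3 (w = √9 = 3)
h(H) = √5 (h(H) = √(3 + 2) = √5)
-h(b(5, -4)*1) - 3 = -√5 - 3 = -3 - √5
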